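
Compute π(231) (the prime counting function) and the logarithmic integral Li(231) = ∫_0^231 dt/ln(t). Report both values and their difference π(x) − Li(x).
π(231) = 50;  Li(231) ≈ 55.96;  π(x) − Li(x) ≈ -5.96.

Direct count of primes ≤ 231 gives π(231) = 50. Numerical evaluation of the logarithmic integral gives Li(231) ≈ 55.96. The difference π(x) − Li(x) ≈ -5.96 is typically negative for small/moderate x (Li(x) overestimates), though Littlewood's theorem shows this sign changes infinitely often.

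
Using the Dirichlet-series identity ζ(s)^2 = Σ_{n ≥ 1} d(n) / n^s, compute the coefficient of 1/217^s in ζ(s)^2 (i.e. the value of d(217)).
d(217) = 4

ζ(s)^2 = (Σ 1/m^s)(Σ 1/k^s). The coefficient of 1/n^s in the product is the number of ordered pairs (m, k) with mk = n, which equals d(n). For n = 217, divisors are [1, 7, 31, 217], so d(217) = 4.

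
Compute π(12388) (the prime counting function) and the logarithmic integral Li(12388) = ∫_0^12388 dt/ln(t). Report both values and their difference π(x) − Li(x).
π(12388) = 1478;  Li(12388) ≈ 1502.34;  π(x) − Li(x) ≈ -24.34.

Direct count of primes ≤ 12388 gives π(12388) = 1478. Numerical evaluation of the logarithmic integral gives Li(12388) ≈ 1502.34. The difference π(x) − Li(x) ≈ -24.34 is typically negative for small/moderate x (Li(x) overestimates), though Littlewood's theorem shows this sign changes infinitely often.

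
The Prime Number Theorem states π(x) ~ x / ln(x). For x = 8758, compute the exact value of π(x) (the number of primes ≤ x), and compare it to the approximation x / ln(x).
π(8758) = 1092;  x/ln(x) ≈ 964.78;  relative error ≈ 11.65%.

Directly count primes up to 8758: π(8758) = 1092. The PNT approximation gives 8758/ln(8758) ≈ 8758/9.07772 ≈ 964.78. Relative error (π(x) − x/ln(x)) / π(x) ≈ 11.65%; the approximation is known to undercount slightly (Li(x) is a better estimate).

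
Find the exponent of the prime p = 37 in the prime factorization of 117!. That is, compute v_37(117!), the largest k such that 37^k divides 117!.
v_37(117!) = 3

Legendre's formula: v_p(n!) = Σ_{k ≥ 1} ⌊n / p^k⌋. For p = 37, n = 117, the terms are:
  ⌊117/37^1⌋ = ⌊117/37⌋ = 3
(the next term ⌊117/37^2⌋ = 0, terminating the sum). Summing: v_37(117!) = 3 = 3.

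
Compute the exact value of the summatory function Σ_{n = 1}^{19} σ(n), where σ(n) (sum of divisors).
Σ_{n ≤ 19} σ(n) = 297

Compute σ(n) for each 1 ≤ n ≤ 19: σ(1) = 1, σ(2) = 3, σ(3) = 4, σ(4) = 7, σ(5) = 6, σ(6) = 12, σ(7) = 8, σ(8) = 15, σ(9) = 13, σ(10) = 18, σ(11) = 12, σ(12) = 28, σ(13) = 14, σ(14) = 24, σ(15) = 24, σ(16) = 31, σ(17) = 18, σ(18) = 39, σ(19) = 20. Summing all 19 values: 297. (Average order: Σ_{n ≤ x} σ(n) ~ (π²/12) x². For x = 19, (π²/12)·19² ≈ 296.91.)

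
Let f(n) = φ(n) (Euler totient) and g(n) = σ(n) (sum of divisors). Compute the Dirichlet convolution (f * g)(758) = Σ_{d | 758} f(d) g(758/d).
(φ * σ)(758) = 3032

Divisors of 758: [1, 2, 379, 758]. For each d | 758:
  d = 1: φ(1) · σ(758/1) = 1 · 1140 = 1140
  d = 2: φ(2) · σ(758/2) = 1 · 380 = 380
  d = 379: φ(379) · σ(758/379) = 378 · 3 = 1134
  d = 758: φ(758) · σ(758/758) = 378 · 1 = 378
Summing: (φ * σ)(758) = 1140 + 380 + 1134 + 378 = 3032.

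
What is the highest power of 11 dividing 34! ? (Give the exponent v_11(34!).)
v_11(34!) = 3

Legendre's formula: v_p(n!) = Σ_{k ≥ 1} ⌊n / p^k⌋. For p = 11, n = 34, the terms are:
  ⌊34/11^1⌋ = ⌊34/11⌋ = 3
(the next term ⌊34/11^2⌋ = 0, terminating the sum). Summing: v_11(34!) = 3 = 3.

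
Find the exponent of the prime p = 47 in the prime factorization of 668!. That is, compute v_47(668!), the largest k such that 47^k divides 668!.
v_47(668!) = 14

Legendre's formula: v_p(n!) = Σ_{k ≥ 1} ⌊n / p^k⌋. For p = 47, n = 668, the terms are:
  ⌊668/47^1⌋ = ⌊668/47⌋ = 14
(the next term ⌊668/47^2⌋ = 0, terminating the sum). Summing: v_47(668!) = 14 = 14.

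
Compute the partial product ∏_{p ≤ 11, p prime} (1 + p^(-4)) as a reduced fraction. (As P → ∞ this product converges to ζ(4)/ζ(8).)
∏ = 1918185173881/1779622700625

The primes p ≤ 11 are [2, 3, 5, 7, 11]. For each, (1 + 1/p^4) = (p^4 + 1)/p^4. Multiplying these fractions over p ∈ [2, 3, 5, 7, 11] gives 1918185173881/1779622700625. (In the limit P → ∞ this tends to ζ(4)/ζ(8).)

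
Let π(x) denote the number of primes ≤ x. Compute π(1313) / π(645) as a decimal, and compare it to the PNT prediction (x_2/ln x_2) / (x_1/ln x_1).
π(1313)/π(645) = 214/117 ≈ 1.8291;  PNT prediction ≈ 1.8341.

π(645) = 117 and π(1313) = 214, so π(1313)/π(645) ≈ 1.8291. The PNT-predicted ratio is (1313/ln(1313)) / (645/ln(645)) ≈ 1.8341. The two agree to within a few percent, as expected.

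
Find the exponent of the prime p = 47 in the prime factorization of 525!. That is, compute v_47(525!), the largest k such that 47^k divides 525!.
v_47(525!) = 11

Legendre's formula: v_p(n!) = Σ_{k ≥ 1} ⌊n / p^k⌋. For p = 47, n = 525, the terms are:
  ⌊525/47^1⌋ = ⌊525/47⌋ = 11
(the next term ⌊525/47^2⌋ = 0, terminating the sum). Summing: v_47(525!) = 11 = 11.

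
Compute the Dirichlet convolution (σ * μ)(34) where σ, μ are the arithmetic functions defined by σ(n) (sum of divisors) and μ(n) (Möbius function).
(σ * μ)(34) = 34

Divisors of 34: [1, 2, 17, 34]. For each d | 34:
  d = 1: σ(1) · μ(34/1) = 1 · 1 = 1
  d = 2: σ(2) · μ(34/2) = 3 · -1 = -3
  d = 17: σ(17) · μ(34/17) = 18 · -1 = -18
  d = 34: σ(34) · μ(34/34) = 54 · 1 = 54
Summing: (σ * μ)(34) = 1 + -3 + -18 + 54 = 34.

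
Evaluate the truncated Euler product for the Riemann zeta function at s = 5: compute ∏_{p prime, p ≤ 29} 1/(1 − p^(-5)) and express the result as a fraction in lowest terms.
∏ = 1706768644476839297326853940371821133625/1645986201084174767898449645913882788864

The primes p ≤ 29 are [2, 3, 5, 7, 11, 13, 17, 19, 23, 29]. For each prime, (1 − 1/p^5)^(-1) = p^5 / (p^5 − 1). The product is (1 − 1/2^5)^(-1), (1 − 1/3^5)^(-1), (1 − 1/5^5)^(-1), (1 − 1/7^5)^(-1), (1 − 1/11^5)^(-1), (1 − 1/13^5)^(-1), (1 − 1/17^5)^(-1), (1 − 1/19^5)^(-1), (1 − 1/23^5)^(-1), (1 − 1/29^5)^(-1) = ∏ p^5 / (p^5 − 1) = 1706768644476839297326853940371821133625/1645986201084174767898449645913882788864.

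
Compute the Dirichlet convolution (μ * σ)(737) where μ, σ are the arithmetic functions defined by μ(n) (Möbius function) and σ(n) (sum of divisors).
(μ * σ)(737) = 737

Divisors of 737: [1, 11, 67, 737]. For each d | 737:
  d = 1: μ(1) · σ(737/1) = 1 · 816 = 816
  d = 11: μ(11) · σ(737/11) = -1 · 68 = -68
  d = 67: μ(67) · σ(737/67) = -1 · 12 = -12
  d = 737: μ(737) · σ(737/737) = 1 · 1 = 1
Summing: (μ * σ)(737) = 816 + -68 + -12 + 1 = 737.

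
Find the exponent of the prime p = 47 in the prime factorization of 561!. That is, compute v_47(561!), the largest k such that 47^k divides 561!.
v_47(561!) = 11

Legendre's formula: v_p(n!) = Σ_{k ≥ 1} ⌊n / p^k⌋. For p = 47, n = 561, the terms are:
  ⌊561/47^1⌋ = ⌊561/47⌋ = 11
(the next term ⌊561/47^2⌋ = 0, terminating the sum). Summing: v_47(561!) = 11 = 11.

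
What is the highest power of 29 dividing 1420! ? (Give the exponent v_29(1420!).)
v_29(1420!) = 49

Legendre's formula: v_p(n!) = Σ_{k ≥ 1} ⌊n / p^k⌋. For p = 29, n = 1420, the terms are:
  ⌊1420/29^1⌋ = ⌊1420/29⌋ = 48
  ⌊1420/29^2⌋ = ⌊1420/841⌋ = 1
(the next term ⌊1420/29^3⌋ = 0, terminating the sum). Summing: v_29(1420!) = 48 + 1 = 49.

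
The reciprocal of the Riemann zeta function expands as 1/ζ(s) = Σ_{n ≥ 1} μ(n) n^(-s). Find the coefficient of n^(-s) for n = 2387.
μ(2387) = -1

Factor n = 2387 = 7 · 11 · 31. μ(n) = 0 if any exponent ≥ 2 (not squarefree); otherwise μ(n) = (−1)^{ω(n)} where ω(n) is the number of distinct prime factors. Applying: μ(2387) = -1.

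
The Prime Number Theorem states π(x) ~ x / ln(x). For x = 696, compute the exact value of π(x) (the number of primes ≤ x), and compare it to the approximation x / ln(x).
π(696) = 125;  x/ln(x) ≈ 106.34;  relative error ≈ 14.93%.

Directly count primes up to 696: π(696) = 125. The PNT approximation gives 696/ln(696) ≈ 696/6.54535 ≈ 106.34. Relative error (π(x) − x/ln(x)) / π(x) ≈ 14.93%; the approximation is known to undercount slightly (Li(x) is a better estimate).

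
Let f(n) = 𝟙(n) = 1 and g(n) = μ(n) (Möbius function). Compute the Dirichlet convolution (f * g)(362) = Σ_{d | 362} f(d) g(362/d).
(𝟙 * μ)(362) = 0

Divisors of 362: [1, 2, 181, 362]. For each d | 362:
  d = 1: 𝟙(1) · μ(362/1) = 1 · 1 = 1
  d = 2: 𝟙(2) · μ(362/2) = 1 · -1 = -1
  d = 181: 𝟙(181) · μ(362/181) = 1 · -1 = -1
  d = 362: 𝟙(362) · μ(362/362) = 1 · 1 = 1
Summing: (𝟙 * μ)(362) = 1 + -1 + -1 + 1 = 0.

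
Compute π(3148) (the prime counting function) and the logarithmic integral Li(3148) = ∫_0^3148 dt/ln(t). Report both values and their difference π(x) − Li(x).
π(3148) = 446;  Li(3148) ≈ 461.19;  π(x) − Li(x) ≈ -15.19.

Direct count of primes ≤ 3148 gives π(3148) = 446. Numerical evaluation of the logarithmic integral gives Li(3148) ≈ 461.19. The difference π(x) − Li(x) ≈ -15.19 is typically negative for small/moderate x (Li(x) overestimates), though Littlewood's theorem shows this sign changes infinitely often.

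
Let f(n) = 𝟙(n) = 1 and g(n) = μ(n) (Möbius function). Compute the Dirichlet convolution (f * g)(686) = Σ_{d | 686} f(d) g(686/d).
(𝟙 * μ)(686) = 0

Divisors of 686: [1, 2, 7, 14, 49, 98, 343, 686]. For each d | 686:
  d = 1: 𝟙(1) · μ(686/1) = 1 · 0 = 0
  d = 2: 𝟙(2) · μ(686/2) = 1 · 0 = 0
  d = 7: 𝟙(7) · μ(686/7) = 1 · 0 = 0
  d = 14: 𝟙(14) · μ(686/14) = 1 · 0 = 0
  d = 49: 𝟙(49) · μ(686/49) = 1 · 1 = 1
  d = 98: 𝟙(98) · μ(686/98) = 1 · -1 = -1
  d = 343: 𝟙(343) · μ(686/343) = 1 · -1 = -1
  d = 686: 𝟙(686) · μ(686/686) = 1 · 1 = 1
Summing: (𝟙 * μ)(686) = 0 + 0 + 0 + 0 + 1 + -1 + -1 + 1 = 0.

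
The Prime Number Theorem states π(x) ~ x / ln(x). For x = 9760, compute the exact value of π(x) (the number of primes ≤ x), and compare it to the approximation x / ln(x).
π(9760) = 1203;  x/ln(x) ≈ 1062.48;  relative error ≈ 11.68%.

Directly count primes up to 9760: π(9760) = 1203. The PNT approximation gives 9760/ln(9760) ≈ 9760/9.18605 ≈ 1062.48. Relative error (π(x) − x/ln(x)) / π(x) ≈ 11.68%; the approximation is known to undercount slightly (Li(x) is a better estimate).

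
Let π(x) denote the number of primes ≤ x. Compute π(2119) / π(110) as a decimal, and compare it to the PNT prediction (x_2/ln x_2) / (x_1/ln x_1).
π(2119)/π(110) = 319/29 ≈ 11.0000;  PNT prediction ≈ 11.8229.

π(110) = 29 and π(2119) = 319, so π(2119)/π(110) ≈ 11.0000. The PNT-predicted ratio is (2119/ln(2119)) / (110/ln(110)) ≈ 11.8229. The two agree to within a few percent, as expected.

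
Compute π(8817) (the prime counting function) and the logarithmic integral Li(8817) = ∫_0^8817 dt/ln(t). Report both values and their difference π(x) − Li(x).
π(8817) = 1097;  Li(8817) ≈ 1116.83;  π(x) − Li(x) ≈ -19.83.

Direct count of primes ≤ 8817 gives π(8817) = 1097. Numerical evaluation of the logarithmic integral gives Li(8817) ≈ 1116.83. The difference π(x) − Li(x) ≈ -19.83 is typically negative for small/moderate x (Li(x) overestimates), though Littlewood's theorem shows this sign changes infinitely often.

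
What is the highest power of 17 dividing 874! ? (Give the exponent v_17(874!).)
v_17(874!) = 54

Legendre's formula: v_p(n!) = Σ_{k ≥ 1} ⌊n / p^k⌋. For p = 17, n = 874, the terms are:
  ⌊874/17^1⌋ = ⌊874/17⌋ = 51
  ⌊874/17^2⌋ = ⌊874/289⌋ = 3
(the next term ⌊874/17^3⌋ = 0, terminating the sum). Summing: v_17(874!) = 51 + 3 = 54.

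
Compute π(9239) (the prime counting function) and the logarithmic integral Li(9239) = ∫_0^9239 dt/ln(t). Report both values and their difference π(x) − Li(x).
π(9239) = 1145;  Li(9239) ≈ 1163.16;  π(x) − Li(x) ≈ -18.16.

Direct count of primes ≤ 9239 gives π(9239) = 1145. Numerical evaluation of the logarithmic integral gives Li(9239) ≈ 1163.16. The difference π(x) − Li(x) ≈ -18.16 is typically negative for small/moderate x (Li(x) overestimates), though Littlewood's theorem shows this sign changes infinitely often.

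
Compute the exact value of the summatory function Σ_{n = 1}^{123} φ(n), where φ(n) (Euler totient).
Σ_{n ≤ 123} φ(n) = 4636

Compute φ(n) for each 1 ≤ n ≤ 123: φ(1) = 1, φ(2) = 1, φ(3) = 2, φ(4) = 2, φ(5) = 4, φ(6) = 2, φ(7) = 6, φ(8) = 4, φ(9) = 6, φ(10) = 4, φ(11) = 10, φ(12) = 4, φ(13) = 12, φ(14) = 6, φ(15) = 8, φ(16) = 8, φ(17) = 16, φ(18) = 6, φ(19) = 18, φ(20) = 8, φ(21) = 12, φ(22) = 10, φ(23) = 22, φ(24) = 8, φ(25) = 20, φ(26) = 12, φ(27) = 18, φ(28) = 12, φ(29) = 28, φ(30) = 8, φ(31) = 30, φ(32) = 16, φ(33) = 20, φ(34) = 16, φ(35) = 24, φ(36) = 12, φ(37) = 36, φ(38) = 18, φ(39) = 24, φ(40) = 16, φ(41) = 40, φ(42) = 12, φ(43) = 42, φ(44) = 20, φ(45) = 24, φ(46) = 22, φ(47) = 46, φ(48) = 16, φ(49) = 42, φ(50) = 20, φ(51) = 32, φ(52) = 24, φ(53) = 52, φ(54) = 18, φ(55) = 40, φ(56) = 24, φ(57) = 36, φ(58) = 28, φ(59) = 58, φ(60) = 16, φ(61) = 60, φ(62) = 30, φ(63) = 36, φ(64) = 32, φ(65) = 48, φ(66) = 20, φ(67) = 66, φ(68) = 32, φ(69) = 44, φ(70) = 24, φ(71) = 70, φ(72) = 24, φ(73) = 72, φ(74) = 36, φ(75) = 40, φ(76) = 36, φ(77) = 60, φ(78) = 24, φ(79) = 78, φ(80) = 32, φ(81) = 54, φ(82) = 40, φ(83) = 82, φ(84) = 24, φ(85) = 64, φ(86) = 42, φ(87) = 56, φ(88) = 40, φ(89) = 88, φ(90) = 24, φ(91) = 72, φ(92) = 44, φ(93) = 60, φ(94) = 46, φ(95) = 72, φ(96) = 32, φ(97) = 96, φ(98) = 42, φ(99) = 60, φ(100) = 40, φ(101) = 100, φ(102) = 32, φ(103) = 102, φ(104) = 48, φ(105) = 48, φ(106) = 52, φ(107) = 106, φ(108) = 36, φ(109) = 108, φ(110) = 40, φ(111) = 72, φ(112) = 48, φ(113) = 112, φ(114) = 36, φ(115) = 88, φ(116) = 56, φ(117) = 72, φ(118) = 58, φ(119) = 96, φ(120) = 32, φ(121) = 110, φ(122) = 60, φ(123) = 80. Summing all 123 values: 4636. (Average order: Σ_{n ≤ x} φ(n) ~ (3/π²) x². For x = 123, (3/π²)·123² ≈ 4598.66.)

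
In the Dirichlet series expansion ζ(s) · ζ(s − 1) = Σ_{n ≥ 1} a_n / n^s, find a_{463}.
σ(463) = 464

In the product (Σ m^0/m^s)(Σ k / k^s) = Σ (Σ_{d | n} d) / n^s, the coefficient of 1/n^s is σ(n) = Σ_{d | n} d. For n = 463, divisors are [1, 463]; summing: σ(463) = 464.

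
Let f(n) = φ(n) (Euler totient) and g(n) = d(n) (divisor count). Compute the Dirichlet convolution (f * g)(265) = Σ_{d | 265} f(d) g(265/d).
(φ * d)(265) = 324

Divisors of 265: [1, 5, 53, 265]. For each d | 265:
  d = 1: φ(1) · d(265/1) = 1 · 4 = 4
  d = 5: φ(5) · d(265/5) = 4 · 2 = 8
  d = 53: φ(53) · d(265/53) = 52 · 2 = 104
  d = 265: φ(265) · d(265/265) = 208 · 1 = 208
Summing: (φ * d)(265) = 4 + 8 + 104 + 208 = 324.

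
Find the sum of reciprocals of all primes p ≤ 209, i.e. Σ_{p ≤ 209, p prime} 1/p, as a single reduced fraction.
Σ 1/p = 15202313841027497739047080375538859939135227730139536997746371469607707132833646367/7799922041683461553249199106329813876687996789903550945093032474868511536164700810

π(209) = 46, so the primes ≤ 209 are [2, 3, 5, 7, 11, 13, 17, 19, 23, 29, 31, 37, 41, 43, 47, 53, 59, 61, 67, 71, 73, 79, 83, 89, 97, 101, 103, 107, 109, 113, 127, 131, 137, 139, 149, 151, 157, 163, 167, 173, 179, 181, 191, 193, 197, 199]. Summing 1/p over these primes: 15202313841027497739047080375538859939135227730139536997746371469607707132833646367/7799922041683461553249199106329813876687996789903550945093032474868511536164700810 ≈ 1.9490. Mertens estimate ln ln(209) + 0.2615 ≈ 1.9372.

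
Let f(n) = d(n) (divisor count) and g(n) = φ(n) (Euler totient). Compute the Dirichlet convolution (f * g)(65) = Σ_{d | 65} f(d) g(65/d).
(d * φ)(65) = 84

Divisors of 65: [1, 5, 13, 65]. For each d | 65:
  d = 1: d(1) · φ(65/1) = 1 · 48 = 48
  d = 5: d(5) · φ(65/5) = 2 · 12 = 24
  d = 13: d(13) · φ(65/13) = 2 · 4 = 8
  d = 65: d(65) · φ(65/65) = 4 · 1 = 4
Summing: (d * φ)(65) = 48 + 24 + 8 + 4 = 84.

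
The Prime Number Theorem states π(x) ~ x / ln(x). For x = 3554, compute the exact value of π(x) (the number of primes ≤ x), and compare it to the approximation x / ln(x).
π(3554) = 497;  x/ln(x) ≈ 434.70;  relative error ≈ 12.54%.

Directly count primes up to 3554: π(3554) = 497. The PNT approximation gives 3554/ln(3554) ≈ 3554/8.17583 ≈ 434.70. Relative error (π(x) − x/ln(x)) / π(x) ≈ 12.54%; the approximation is known to undercount slightly (Li(x) is a better estimate).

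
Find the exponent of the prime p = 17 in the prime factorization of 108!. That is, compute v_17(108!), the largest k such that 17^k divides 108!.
v_17(108!) = 6

Legendre's formula: v_p(n!) = Σ_{k ≥ 1} ⌊n / p^k⌋. For p = 17, n = 108, the terms are:
  ⌊108/17^1⌋ = ⌊108/17⌋ = 6
(the next term ⌊108/17^2⌋ = 0, terminating the sum). Summing: v_17(108!) = 6 = 6.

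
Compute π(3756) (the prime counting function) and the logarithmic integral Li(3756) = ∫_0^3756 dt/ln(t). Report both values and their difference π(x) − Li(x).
π(3756) = 522;  Li(3756) ≈ 535.83;  π(x) − Li(x) ≈ -13.83.

Direct count of primes ≤ 3756 gives π(3756) = 522. Numerical evaluation of the logarithmic integral gives Li(3756) ≈ 535.83. The difference π(x) − Li(x) ≈ -13.83 is typically negative for small/moderate x (Li(x) overestimates), though Littlewood's theorem shows this sign changes infinitely often.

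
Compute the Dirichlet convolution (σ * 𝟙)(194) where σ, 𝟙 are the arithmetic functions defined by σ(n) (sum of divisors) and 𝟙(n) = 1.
(σ * 𝟙)(194) = 396

Divisors of 194: [1, 2, 97, 194]. For each d | 194:
  d = 1: σ(1) · 𝟙(194/1) = 1 · 1 = 1
  d = 2: σ(2) · 𝟙(194/2) = 3 · 1 = 3
  d = 97: σ(97) · 𝟙(194/97) = 98 · 1 = 98
  d = 194: σ(194) · 𝟙(194/194) = 294 · 1 = 294
Summing: (σ * 𝟙)(194) = 1 + 3 + 98 + 294 = 396.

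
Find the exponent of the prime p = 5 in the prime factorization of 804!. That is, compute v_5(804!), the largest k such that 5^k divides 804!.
v_5(804!) = 199

Legendre's formula: v_p(n!) = Σ_{k ≥ 1} ⌊n / p^k⌋. For p = 5, n = 804, the terms are:
  ⌊804/5^1⌋ = ⌊804/5⌋ = 160
  ⌊804/5^2⌋ = ⌊804/25⌋ = 32
  ⌊804/5^3⌋ = ⌊804/125⌋ = 6
  ⌊804/5^4⌋ = ⌊804/625⌋ = 1
(the next term ⌊804/5^5⌋ = 0, terminating the sum). Summing: v_5(804!) = 160 + 32 + 6 + 1 = 199.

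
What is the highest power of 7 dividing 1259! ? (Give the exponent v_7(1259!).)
v_7(1259!) = 207

Legendre's formula: v_p(n!) = Σ_{k ≥ 1} ⌊n / p^k⌋. For p = 7, n = 1259, the terms are:
  ⌊1259/7^1⌋ = ⌊1259/7⌋ = 179
  ⌊1259/7^2⌋ = ⌊1259/49⌋ = 25
  ⌊1259/7^3⌋ = ⌊1259/343⌋ = 3
(the next term ⌊1259/7^4⌋ = 0, terminating the sum). Summing: v_7(1259!) = 179 + 25 + 3 = 207.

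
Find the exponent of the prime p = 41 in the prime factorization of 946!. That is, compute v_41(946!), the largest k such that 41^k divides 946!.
v_41(946!) = 23

Legendre's formula: v_p(n!) = Σ_{k ≥ 1} ⌊n / p^k⌋. For p = 41, n = 946, the terms are:
  ⌊946/41^1⌋ = ⌊946/41⌋ = 23
(the next term ⌊946/41^2⌋ = 0, terminating the sum). Summing: v_41(946!) = 23 = 23.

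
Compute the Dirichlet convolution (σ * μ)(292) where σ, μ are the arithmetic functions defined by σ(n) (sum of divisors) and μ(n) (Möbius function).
(σ * μ)(292) = 292

Divisors of 292: [1, 2, 4, 73, 146, 292]. For each d | 292:
  d = 1: σ(1) · μ(292/1) = 1 · 0 = 0
  d = 2: σ(2) · μ(292/2) = 3 · 1 = 3
  d = 4: σ(4) · μ(292/4) = 7 · -1 = -7
  d = 73: σ(73) · μ(292/73) = 74 · 0 = 0
  d = 146: σ(146) · μ(292/146) = 222 · -1 = -222
  d = 292: σ(292) · μ(292/292) = 518 · 1 = 518
Summing: (σ * μ)(292) = 0 + 3 + -7 + 0 + -222 + 518 = 292.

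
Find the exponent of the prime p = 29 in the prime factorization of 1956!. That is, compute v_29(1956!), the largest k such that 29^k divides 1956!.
v_29(1956!) = 69

Legendre's formula: v_p(n!) = Σ_{k ≥ 1} ⌊n / p^k⌋. For p = 29, n = 1956, the terms are:
  ⌊1956/29^1⌋ = ⌊1956/29⌋ = 67
  ⌊1956/29^2⌋ = ⌊1956/841⌋ = 2
(the next term ⌊1956/29^3⌋ = 0, terminating the sum). Summing: v_29(1956!) = 67 + 2 = 69.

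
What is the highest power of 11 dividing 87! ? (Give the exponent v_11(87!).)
v_11(87!) = 7

Legendre's formula: v_p(n!) = Σ_{k ≥ 1} ⌊n / p^k⌋. For p = 11, n = 87, the terms are:
  ⌊87/11^1⌋ = ⌊87/11⌋ = 7
(the next term ⌊87/11^2⌋ = 0, terminating the sum). Summing: v_11(87!) = 7 = 7.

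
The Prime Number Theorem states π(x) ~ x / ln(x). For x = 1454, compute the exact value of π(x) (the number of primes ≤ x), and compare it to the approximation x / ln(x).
π(1454) = 231;  x/ln(x) ≈ 199.67;  relative error ≈ 13.56%.

Directly count primes up to 1454: π(1454) = 231. The PNT approximation gives 1454/ln(1454) ≈ 1454/7.28207 ≈ 199.67. Relative error (π(x) − x/ln(x)) / π(x) ≈ 13.56%; the approximation is known to undercount slightly (Li(x) is a better estimate).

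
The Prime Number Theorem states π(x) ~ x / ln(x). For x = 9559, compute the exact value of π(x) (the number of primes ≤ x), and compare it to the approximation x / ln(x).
π(9559) = 1183;  x/ln(x) ≈ 1042.96;  relative error ≈ 11.84%.

Directly count primes up to 9559: π(9559) = 1183. The PNT approximation gives 9559/ln(9559) ≈ 9559/9.16524 ≈ 1042.96. Relative error (π(x) − x/ln(x)) / π(x) ≈ 11.84%; the approximation is known to undercount slightly (Li(x) is a better estimate).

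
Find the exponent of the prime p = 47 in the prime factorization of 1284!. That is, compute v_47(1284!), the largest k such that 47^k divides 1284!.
v_47(1284!) = 27

Legendre's formula: v_p(n!) = Σ_{k ≥ 1} ⌊n / p^k⌋. For p = 47, n = 1284, the terms are:
  ⌊1284/47^1⌋ = ⌊1284/47⌋ = 27
(the next term ⌊1284/47^2⌋ = 0, terminating the sum). Summing: v_47(1284!) = 27 = 27.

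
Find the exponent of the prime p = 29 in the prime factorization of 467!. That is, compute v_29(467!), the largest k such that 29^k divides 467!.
v_29(467!) = 16

Legendre's formula: v_p(n!) = Σ_{k ≥ 1} ⌊n / p^k⌋. For p = 29, n = 467, the terms are:
  ⌊467/29^1⌋ = ⌊467/29⌋ = 16
(the next term ⌊467/29^2⌋ = 0, terminating the sum). Summing: v_29(467!) = 16 = 16.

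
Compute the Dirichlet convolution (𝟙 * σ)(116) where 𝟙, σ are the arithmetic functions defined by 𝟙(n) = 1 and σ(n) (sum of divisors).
(𝟙 * σ)(116) = 341

Divisors of 116: [1, 2, 4, 29, 58, 116]. For each d | 116:
  d = 1: 𝟙(1) · σ(116/1) = 1 · 210 = 210
  d = 2: 𝟙(2) · σ(116/2) = 1 · 90 = 90
  d = 4: 𝟙(4) · σ(116/4) = 1 · 30 = 30
  d = 29: 𝟙(29) · σ(116/29) = 1 · 7 = 7
  d = 58: 𝟙(58) · σ(116/58) = 1 · 3 = 3
  d = 116: 𝟙(116) · σ(116/116) = 1 · 1 = 1
Summing: (𝟙 * σ)(116) = 210 + 90 + 30 + 7 + 3 + 1 = 341.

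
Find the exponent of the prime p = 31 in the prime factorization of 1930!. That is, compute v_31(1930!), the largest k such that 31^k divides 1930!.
v_31(1930!) = 64

Legendre's formula: v_p(n!) = Σ_{k ≥ 1} ⌊n / p^k⌋. For p = 31, n = 1930, the terms are:
  ⌊1930/31^1⌋ = ⌊1930/31⌋ = 62
  ⌊1930/31^2⌋ = ⌊1930/961⌋ = 2
(the next term ⌊1930/31^3⌋ = 0, terminating the sum). Summing: v_31(1930!) = 62 + 2 = 64.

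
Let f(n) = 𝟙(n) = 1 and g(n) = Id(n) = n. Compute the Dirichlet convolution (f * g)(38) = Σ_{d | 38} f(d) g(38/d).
(𝟙 * Id)(38) = 60

Divisors of 38: [1, 2, 19, 38]. For each d | 38:
  d = 1: 𝟙(1) · Id(38/1) = 1 · 38 = 38
  d = 2: 𝟙(2) · Id(38/2) = 1 · 19 = 19
  d = 19: 𝟙(19) · Id(38/19) = 1 · 2 = 2
  d = 38: 𝟙(38) · Id(38/38) = 1 · 1 = 1
Summing: (𝟙 * Id)(38) = 38 + 19 + 2 + 1 = 60.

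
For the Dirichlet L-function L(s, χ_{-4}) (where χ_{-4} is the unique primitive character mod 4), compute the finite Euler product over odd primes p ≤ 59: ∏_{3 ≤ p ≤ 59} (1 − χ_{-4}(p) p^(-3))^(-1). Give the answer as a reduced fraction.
∏ = 33892950142980005397598438491456695728452775811/34979163586504081013297614880240795412263337984

The odd primes p ≤ 59 are [3, 5, 7, 11, 13, 17, 19, 23, 29, 31, 37, 41, 43, 47, 53, 59]. For each, χ(p) = 1 if p ≡ 1 mod 4, χ(p) = −1 if p ≡ 3 mod 4. Taking (1 − χ(p)/p^3)^(-1) = p^3/(p^3 − χ(p)): (1 − (-1)/3^3)^(-1) · (1 − (1)/5^3)^(-1) · (1 − (-1)/7^3)^(-1) · (1 − (-1)/11^3)^(-1) · (1 − (1)/13^3)^(-1) · (1 − (1)/17^3)^(-1) · (1 − (-1)/19^3)^(-1) · (1 − (-1)/23^3)^(-1) · (1 − (1)/29^3)^(-1) · (1 − (-1)/31^3)^(-1) · (1 − (1)/37^3)^(-1) · (1 − (1)/41^3)^(-1) · (1 − (-1)/43^3)^(-1) · (1 − (-1)/47^3)^(-1) · (1 − (1)/53^3)^(-1) · (1 − (-1)/59^3)^(-1) = 33892950142980005397598438491456695728452775811/34979163586504081013297614880240795412263337984.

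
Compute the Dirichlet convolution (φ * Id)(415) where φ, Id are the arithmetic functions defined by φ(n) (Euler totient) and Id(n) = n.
(φ * Id)(415) = 1485

Divisors of 415: [1, 5, 83, 415]. For each d | 415:
  d = 1: φ(1) · Id(415/1) = 1 · 415 = 415
  d = 5: φ(5) · Id(415/5) = 4 · 83 = 332
  d = 83: φ(83) · Id(415/83) = 82 · 5 = 410
  d = 415: φ(415) · Id(415/415) = 328 · 1 = 328
Summing: (φ * Id)(415) = 415 + 332 + 410 + 328 = 1485.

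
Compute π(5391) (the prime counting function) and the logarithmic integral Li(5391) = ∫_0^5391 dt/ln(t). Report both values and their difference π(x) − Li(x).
π(5391) = 710;  Li(5391) ≈ 729.98;  π(x) − Li(x) ≈ -19.98.

Direct count of primes ≤ 5391 gives π(5391) = 710. Numerical evaluation of the logarithmic integral gives Li(5391) ≈ 729.98. The difference π(x) − Li(x) ≈ -19.98 is typically negative for small/moderate x (Li(x) overestimates), though Littlewood's theorem shows this sign changes infinitely often.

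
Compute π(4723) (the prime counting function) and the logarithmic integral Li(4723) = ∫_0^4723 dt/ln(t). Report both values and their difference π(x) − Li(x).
π(4723) = 637;  Li(4723) ≈ 651.65;  π(x) − Li(x) ≈ -14.65.

Direct count of primes ≤ 4723 gives π(4723) = 637. Numerical evaluation of the logarithmic integral gives Li(4723) ≈ 651.65. The difference π(x) − Li(x) ≈ -14.65 is typically negative for small/moderate x (Li(x) overestimates), though Littlewood's theorem shows this sign changes infinitely often.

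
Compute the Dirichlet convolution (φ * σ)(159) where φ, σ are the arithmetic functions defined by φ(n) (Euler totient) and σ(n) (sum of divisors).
(φ * σ)(159) = 636

Divisors of 159: [1, 3, 53, 159]. For each d | 159:
  d = 1: φ(1) · σ(159/1) = 1 · 216 = 216
  d = 3: φ(3) · σ(159/3) = 2 · 54 = 108
  d = 53: φ(53) · σ(159/53) = 52 · 4 = 208
  d = 159: φ(159) · σ(159/159) = 104 · 1 = 104
Summing: (φ * σ)(159) = 216 + 108 + 208 + 104 = 636.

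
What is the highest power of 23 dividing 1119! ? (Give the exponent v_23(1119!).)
v_23(1119!) = 50

Legendre's formula: v_p(n!) = Σ_{k ≥ 1} ⌊n / p^k⌋. For p = 23, n = 1119, the terms are:
  ⌊1119/23^1⌋ = ⌊1119/23⌋ = 48
  ⌊1119/23^2⌋ = ⌊1119/529⌋ = 2
(the next term ⌊1119/23^3⌋ = 0, terminating the sum). Summing: v_23(1119!) = 48 + 2 = 50.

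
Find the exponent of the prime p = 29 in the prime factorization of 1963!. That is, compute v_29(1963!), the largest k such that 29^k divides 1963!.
v_29(1963!) = 69

Legendre's formula: v_p(n!) = Σ_{k ≥ 1} ⌊n / p^k⌋. For p = 29, n = 1963, the terms are:
  ⌊1963/29^1⌋ = ⌊1963/29⌋ = 67
  ⌊1963/29^2⌋ = ⌊1963/841⌋ = 2
(the next term ⌊1963/29^3⌋ = 0, terminating the sum). Summing: v_29(1963!) = 67 + 2 = 69.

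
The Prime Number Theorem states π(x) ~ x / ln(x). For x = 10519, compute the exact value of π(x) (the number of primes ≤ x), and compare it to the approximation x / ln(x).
π(10519) = 1286;  x/ln(x) ≈ 1135.85;  relative error ≈ 11.68%.

Directly count primes up to 10519: π(10519) = 1286. The PNT approximation gives 10519/ln(10519) ≈ 10519/9.26094 ≈ 1135.85. Relative error (π(x) − x/ln(x)) / π(x) ≈ 11.68%; the approximation is known to undercount slightly (Li(x) is a better estimate).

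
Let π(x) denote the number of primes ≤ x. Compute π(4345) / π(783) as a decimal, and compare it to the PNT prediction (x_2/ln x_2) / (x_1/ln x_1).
π(4345)/π(783) = 593/137 ≈ 4.3285;  PNT prediction ≈ 4.4140.

π(783) = 137 and π(4345) = 593, so π(4345)/π(783) ≈ 4.3285. The PNT-predicted ratio is (4345/ln(4345)) / (783/ln(783)) ≈ 4.4140. The two agree to within a few percent, as expected.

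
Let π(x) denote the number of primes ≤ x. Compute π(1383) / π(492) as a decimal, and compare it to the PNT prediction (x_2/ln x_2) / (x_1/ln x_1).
π(1383)/π(492) = 221/94 ≈ 2.3511;  PNT prediction ≈ 2.4093.

π(492) = 94 and π(1383) = 221, so π(1383)/π(492) ≈ 2.3511. The PNT-predicted ratio is (1383/ln(1383)) / (492/ln(492)) ≈ 2.4093. The two agree to within a few percent, as expected.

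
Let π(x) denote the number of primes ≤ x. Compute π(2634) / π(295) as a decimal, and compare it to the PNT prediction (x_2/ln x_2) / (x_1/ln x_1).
π(2634)/π(295) = 382/62 ≈ 6.1613;  PNT prediction ≈ 6.4470.

π(295) = 62 and π(2634) = 382, so π(2634)/π(295) ≈ 6.1613. The PNT-predicted ratio is (2634/ln(2634)) / (295/ln(295)) ≈ 6.4470. The two agree to within a few percent, as expected.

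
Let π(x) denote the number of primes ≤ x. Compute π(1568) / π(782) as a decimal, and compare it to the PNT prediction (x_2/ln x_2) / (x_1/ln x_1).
π(1568)/π(782) = 247/137 ≈ 1.8029;  PNT prediction ≈ 1.8155.

π(782) = 137 and π(1568) = 247, so π(1568)/π(782) ≈ 1.8029. The PNT-predicted ratio is (1568/ln(1568)) / (782/ln(782)) ≈ 1.8155. The two agree to within a few percent, as expected.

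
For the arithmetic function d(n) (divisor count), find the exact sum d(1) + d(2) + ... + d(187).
Σ_{n ≤ 187} d(n) = 1009

Compute d(n) for each 1 ≤ n ≤ 187: d(1) = 1, d(2) = 2, d(3) = 2, d(4) = 3, d(5) = 2, d(6) = 4, d(7) = 2, d(8) = 4, d(9) = 3, d(10) = 4, d(11) = 2, d(12) = 6, d(13) = 2, d(14) = 4, d(15) = 4, d(16) = 5, d(17) = 2, d(18) = 6, d(19) = 2, d(20) = 6, d(21) = 4, d(22) = 4, d(23) = 2, d(24) = 8, d(25) = 3, d(26) = 4, d(27) = 4, d(28) = 6, d(29) = 2, d(30) = 8, d(31) = 2, d(32) = 6, d(33) = 4, d(34) = 4, d(35) = 4, d(36) = 9, d(37) = 2, d(38) = 4, d(39) = 4, d(40) = 8, d(41) = 2, d(42) = 8, d(43) = 2, d(44) = 6, d(45) = 6, d(46) = 4, d(47) = 2, d(48) = 10, d(49) = 3, d(50) = 6, d(51) = 4, d(52) = 6, d(53) = 2, d(54) = 8, d(55) = 4, d(56) = 8, d(57) = 4, d(58) = 4, d(59) = 2, d(60) = 12, d(61) = 2, d(62) = 4, d(63) = 6, d(64) = 7, d(65) = 4, d(66) = 8, d(67) = 2, d(68) = 6, d(69) = 4, d(70) = 8, d(71) = 2, d(72) = 12, d(73) = 2, d(74) = 4, d(75) = 6, d(76) = 6, d(77) = 4, d(78) = 8, d(79) = 2, d(80) = 10, d(81) = 5, d(82) = 4, d(83) = 2, d(84) = 12, d(85) = 4, d(86) = 4, d(87) = 4, d(88) = 8, d(89) = 2, d(90) = 12, d(91) = 4, d(92) = 6, d(93) = 4, d(94) = 4, d(95) = 4, d(96) = 12, d(97) = 2, d(98) = 6, d(99) = 6, d(100) = 9, d(101) = 2, d(102) = 8, d(103) = 2, d(104) = 8, d(105) = 8, d(106) = 4, d(107) = 2, d(108) = 12, d(109) = 2, d(110) = 8, d(111) = 4, d(112) = 10, d(113) = 2, d(114) = 8, d(115) = 4, d(116) = 6, d(117) = 6, d(118) = 4, d(119) = 4, d(120) = 16, d(121) = 3, d(122) = 4, d(123) = 4, d(124) = 6, d(125) = 4, d(126) = 12, d(127) = 2, d(128) = 8, d(129) = 4, d(130) = 8, d(131) = 2, d(132) = 12, d(133) = 4, d(134) = 4, d(135) = 8, d(136) = 8, d(137) = 2, d(138) = 8, d(139) = 2, d(140) = 12, d(141) = 4, d(142) = 4, d(143) = 4, d(144) = 15, d(145) = 4, d(146) = 4, d(147) = 6, d(148) = 6, d(149) = 2, d(150) = 12, d(151) = 2, d(152) = 8, d(153) = 6, d(154) = 8, d(155) = 4, d(156) = 12, d(157) = 2, d(158) = 4, d(159) = 4, d(160) = 12, d(161) = 4, d(162) = 10, d(163) = 2, d(164) = 6, d(165) = 8, d(166) = 4, d(167) = 2, d(168) = 16, d(169) = 3, d(170) = 8, d(171) = 6, d(172) = 6, d(173) = 2, d(174) = 8, d(175) = 6, d(176) = 10, d(177) = 4, d(178) = 4, d(179) = 2, d(180) = 18, d(181) = 2, d(182) = 8, d(183) = 4, d(184) = 8, d(185) = 4, d(186) = 8, d(187) = 4. Summing all 187 values: 1009. (Dirichlet's divisor formula: Σ_{n ≤ x} d(n) = x ln(x) + (2γ − 1) x + O(√x). For x = 187, the asymptotic estimate is ≈ 1007.10.)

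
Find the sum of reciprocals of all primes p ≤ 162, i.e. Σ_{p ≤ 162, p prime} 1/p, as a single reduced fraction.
Σ 1/p = 67195167335560670940823020383181530154843058347995389615845419/35375166993717494840635767087951744212057570647889977422429870

π(162) = 37, so the primes ≤ 162 are [2, 3, 5, 7, 11, 13, 17, 19, 23, 29, 31, 37, 41, 43, 47, 53, 59, 61, 67, 71, 73, 79, 83, 89, 97, 101, 103, 107, 109, 113, 127, 131, 137, 139, 149, 151, 157]. Summing 1/p over these primes: 67195167335560670940823020383181530154843058347995389615845419/35375166993717494840635767087951744212057570647889977422429870 ≈ 1.8995. Mertens estimate ln ln(162) + 0.2615 ≈ 1.8883.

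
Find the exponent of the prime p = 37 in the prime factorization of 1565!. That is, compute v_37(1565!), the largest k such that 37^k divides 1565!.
v_37(1565!) = 43

Legendre's formula: v_p(n!) = Σ_{k ≥ 1} ⌊n / p^k⌋. For p = 37, n = 1565, the terms are:
  ⌊1565/37^1⌋ = ⌊1565/37⌋ = 42
  ⌊1565/37^2⌋ = ⌊1565/1369⌋ = 1
(the next term ⌊1565/37^3⌋ = 0, terminating the sum). Summing: v_37(1565!) = 42 + 1 = 43.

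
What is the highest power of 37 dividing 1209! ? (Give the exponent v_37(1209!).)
v_37(1209!) = 32

Legendre's formula: v_p(n!) = Σ_{k ≥ 1} ⌊n / p^k⌋. For p = 37, n = 1209, the terms are:
  ⌊1209/37^1⌋ = ⌊1209/37⌋ = 32
(the next term ⌊1209/37^2⌋ = 0, terminating the sum). Summing: v_37(1209!) = 32 = 32.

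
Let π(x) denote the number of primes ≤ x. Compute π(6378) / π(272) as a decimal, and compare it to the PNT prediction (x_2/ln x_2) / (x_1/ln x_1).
π(6378)/π(272) = 831/58 ≈ 14.3276;  PNT prediction ≈ 15.0044.

π(272) = 58 and π(6378) = 831, so π(6378)/π(272) ≈ 14.3276. The PNT-predicted ratio is (6378/ln(6378)) / (272/ln(272)) ≈ 15.0044. The two agree to within a few percent, as expected.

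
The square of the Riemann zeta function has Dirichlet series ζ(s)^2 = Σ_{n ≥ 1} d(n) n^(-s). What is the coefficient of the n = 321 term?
d(321) = 4

ζ(s)^2 = (Σ 1/m^s)(Σ 1/k^s). The coefficient of 1/n^s in the product is the number of ordered pairs (m, k) with mk = n, which equals d(n). For n = 321, divisors are [1, 3, 107, 321], so d(321) = 4.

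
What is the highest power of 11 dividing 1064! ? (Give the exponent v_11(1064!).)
v_11(1064!) = 104

Legendre's formula: v_p(n!) = Σ_{k ≥ 1} ⌊n / p^k⌋. For p = 11, n = 1064, the terms are:
  ⌊1064/11^1⌋ = ⌊1064/11⌋ = 96
  ⌊1064/11^2⌋ = ⌊1064/121⌋ = 8
(the next term ⌊1064/11^3⌋ = 0, terminating the sum). Summing: v_11(1064!) = 96 + 8 = 104.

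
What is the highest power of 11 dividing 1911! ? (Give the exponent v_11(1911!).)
v_11(1911!) = 189

Legendre's formula: v_p(n!) = Σ_{k ≥ 1} ⌊n / p^k⌋. For p = 11, n = 1911, the terms are:
  ⌊1911/11^1⌋ = ⌊1911/11⌋ = 173
  ⌊1911/11^2⌋ = ⌊1911/121⌋ = 15
  ⌊1911/11^3⌋ = ⌊1911/1331⌋ = 1
(the next term ⌊1911/11^4⌋ = 0, terminating the sum). Summing: v_11(1911!) = 173 + 15 + 1 = 189.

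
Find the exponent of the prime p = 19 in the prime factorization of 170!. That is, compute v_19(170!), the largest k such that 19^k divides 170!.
v_19(170!) = 8

Legendre's formula: v_p(n!) = Σ_{k ≥ 1} ⌊n / p^k⌋. For p = 19, n = 170, the terms are:
  ⌊170/19^1⌋ = ⌊170/19⌋ = 8
(the next term ⌊170/19^2⌋ = 0, terminating the sum). Summing: v_19(170!) = 8 = 8.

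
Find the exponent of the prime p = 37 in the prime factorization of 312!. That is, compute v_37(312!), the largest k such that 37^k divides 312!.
v_37(312!) = 8

Legendre's formula: v_p(n!) = Σ_{k ≥ 1} ⌊n / p^k⌋. For p = 37, n = 312, the terms are:
  ⌊312/37^1⌋ = ⌊312/37⌋ = 8
(the next term ⌊312/37^2⌋ = 0, terminating the sum). Summing: v_37(312!) = 8 = 8.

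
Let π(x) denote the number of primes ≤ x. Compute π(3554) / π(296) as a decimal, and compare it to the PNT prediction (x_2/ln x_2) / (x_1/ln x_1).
π(3554)/π(296) = 497/62 ≈ 8.0161;  PNT prediction ≈ 8.3567.

π(296) = 62 and π(3554) = 497, so π(3554)/π(296) ≈ 8.0161. The PNT-predicted ratio is (3554/ln(3554)) / (296/ln(296)) ≈ 8.3567. The two agree to within a few percent, as expected.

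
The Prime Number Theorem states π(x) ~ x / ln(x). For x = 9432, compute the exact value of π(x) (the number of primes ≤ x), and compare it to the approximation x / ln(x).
π(9432) = 1167;  x/ln(x) ≈ 1030.61;  relative error ≈ 11.69%.

Directly count primes up to 9432: π(9432) = 1167. The PNT approximation gives 9432/ln(9432) ≈ 9432/9.15186 ≈ 1030.61. Relative error (π(x) − x/ln(x)) / π(x) ≈ 11.69%; the approximation is known to undercount slightly (Li(x) is a better estimate).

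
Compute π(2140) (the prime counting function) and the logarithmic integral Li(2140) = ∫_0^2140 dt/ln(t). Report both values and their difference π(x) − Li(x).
π(2140) = 322;  Li(2140) ≈ 333.15;  π(x) − Li(x) ≈ -11.15.

Direct count of primes ≤ 2140 gives π(2140) = 322. Numerical evaluation of the logarithmic integral gives Li(2140) ≈ 333.15. The difference π(x) − Li(x) ≈ -11.15 is typically negative for small/moderate x (Li(x) overestimates), though Littlewood's theorem shows this sign changes infinitely often.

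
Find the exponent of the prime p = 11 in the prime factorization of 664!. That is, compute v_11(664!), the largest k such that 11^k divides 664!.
v_11(664!) = 65

Legendre's formula: v_p(n!) = Σ_{k ≥ 1} ⌊n / p^k⌋. For p = 11, n = 664, the terms are:
  ⌊664/11^1⌋ = ⌊664/11⌋ = 60
  ⌊664/11^2⌋ = ⌊664/121⌋ = 5
(the next term ⌊664/11^3⌋ = 0, terminating the sum). Summing: v_11(664!) = 60 + 5 = 65.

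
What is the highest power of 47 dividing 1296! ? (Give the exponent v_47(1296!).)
v_47(1296!) = 27

Legendre's formula: v_p(n!) = Σ_{k ≥ 1} ⌊n / p^k⌋. For p = 47, n = 1296, the terms are:
  ⌊1296/47^1⌋ = ⌊1296/47⌋ = 27
(the next term ⌊1296/47^2⌋ = 0, terminating the sum). Summing: v_47(1296!) = 27 = 27.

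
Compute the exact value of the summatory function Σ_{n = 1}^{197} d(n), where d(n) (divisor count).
Σ_{n ≤ 197} d(n) = 1072

Compute d(n) for each 1 ≤ n ≤ 197: d(1) = 1, d(2) = 2, d(3) = 2, d(4) = 3, d(5) = 2, d(6) = 4, d(7) = 2, d(8) = 4, d(9) = 3, d(10) = 4, d(11) = 2, d(12) = 6, d(13) = 2, d(14) = 4, d(15) = 4, d(16) = 5, d(17) = 2, d(18) = 6, d(19) = 2, d(20) = 6, d(21) = 4, d(22) = 4, d(23) = 2, d(24) = 8, d(25) = 3, d(26) = 4, d(27) = 4, d(28) = 6, d(29) = 2, d(30) = 8, d(31) = 2, d(32) = 6, d(33) = 4, d(34) = 4, d(35) = 4, d(36) = 9, d(37) = 2, d(38) = 4, d(39) = 4, d(40) = 8, d(41) = 2, d(42) = 8, d(43) = 2, d(44) = 6, d(45) = 6, d(46) = 4, d(47) = 2, d(48) = 10, d(49) = 3, d(50) = 6, d(51) = 4, d(52) = 6, d(53) = 2, d(54) = 8, d(55) = 4, d(56) = 8, d(57) = 4, d(58) = 4, d(59) = 2, d(60) = 12, d(61) = 2, d(62) = 4, d(63) = 6, d(64) = 7, d(65) = 4, d(66) = 8, d(67) = 2, d(68) = 6, d(69) = 4, d(70) = 8, d(71) = 2, d(72) = 12, d(73) = 2, d(74) = 4, d(75) = 6, d(76) = 6, d(77) = 4, d(78) = 8, d(79) = 2, d(80) = 10, d(81) = 5, d(82) = 4, d(83) = 2, d(84) = 12, d(85) = 4, d(86) = 4, d(87) = 4, d(88) = 8, d(89) = 2, d(90) = 12, d(91) = 4, d(92) = 6, d(93) = 4, d(94) = 4, d(95) = 4, d(96) = 12, d(97) = 2, d(98) = 6, d(99) = 6, d(100) = 9, d(101) = 2, d(102) = 8, d(103) = 2, d(104) = 8, d(105) = 8, d(106) = 4, d(107) = 2, d(108) = 12, d(109) = 2, d(110) = 8, d(111) = 4, d(112) = 10, d(113) = 2, d(114) = 8, d(115) = 4, d(116) = 6, d(117) = 6, d(118) = 4, d(119) = 4, d(120) = 16, d(121) = 3, d(122) = 4, d(123) = 4, d(124) = 6, d(125) = 4, d(126) = 12, d(127) = 2, d(128) = 8, d(129) = 4, d(130) = 8, d(131) = 2, d(132) = 12, d(133) = 4, d(134) = 4, d(135) = 8, d(136) = 8, d(137) = 2, d(138) = 8, d(139) = 2, d(140) = 12, d(141) = 4, d(142) = 4, d(143) = 4, d(144) = 15, d(145) = 4, d(146) = 4, d(147) = 6, d(148) = 6, d(149) = 2, d(150) = 12, d(151) = 2, d(152) = 8, d(153) = 6, d(154) = 8, d(155) = 4, d(156) = 12, d(157) = 2, d(158) = 4, d(159) = 4, d(160) = 12, d(161) = 4, d(162) = 10, d(163) = 2, d(164) = 6, d(165) = 8, d(166) = 4, d(167) = 2, d(168) = 16, d(169) = 3, d(170) = 8, d(171) = 6, d(172) = 6, d(173) = 2, d(174) = 8, d(175) = 6, d(176) = 10, d(177) = 4, d(178) = 4, d(179) = 2, d(180) = 18, d(181) = 2, d(182) = 8, d(183) = 4, d(184) = 8, d(185) = 4, d(186) = 8, d(187) = 4, d(188) = 6, d(189) = 8, d(190) = 8, d(191) = 2, d(192) = 14, d(193) = 2, d(194) = 4, d(195) = 8, d(196) = 9, d(197) = 2. Summing all 197 values: 1072. (Dirichlet's divisor formula: Σ_{n ≤ x} d(n) = x ln(x) + (2γ − 1) x + O(√x). For x = 197, the asymptotic estimate is ≈ 1071.21.)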